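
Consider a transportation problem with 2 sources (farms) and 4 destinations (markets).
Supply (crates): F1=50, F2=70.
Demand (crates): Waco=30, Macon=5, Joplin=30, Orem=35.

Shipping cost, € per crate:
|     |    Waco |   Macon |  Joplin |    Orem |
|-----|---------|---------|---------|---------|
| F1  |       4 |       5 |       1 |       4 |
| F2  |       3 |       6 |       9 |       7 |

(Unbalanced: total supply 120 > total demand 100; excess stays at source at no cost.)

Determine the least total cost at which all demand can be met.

335

One minimum-cost allocation:
  F1→Joplin: 30 crates
  F1→Orem: 20 crates
  F2→Waco: 30 crates
  F2→Macon: 5 crates
  F2→Orem: 15 crates
Total cost = €335.
(Supply check: F1 ships 50; F2 ships 50.)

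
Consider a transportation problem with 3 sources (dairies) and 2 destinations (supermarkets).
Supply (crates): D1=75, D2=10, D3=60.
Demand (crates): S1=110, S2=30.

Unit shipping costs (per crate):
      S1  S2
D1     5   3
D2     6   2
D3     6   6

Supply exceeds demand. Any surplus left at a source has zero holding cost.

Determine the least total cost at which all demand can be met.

Optimal allocation:
  D1→S1: 55 × 5 = 275
  D1→S2: 20 × 3 = 60
  D2→S2: 10 × 2 = 20
  D3→S1: 55 × 6 = 330
Total = 275 + 60 + 20 + 330 = 685.
(Supply check: D1 ships 75; D2 ships 10; D3 ships 55.)

685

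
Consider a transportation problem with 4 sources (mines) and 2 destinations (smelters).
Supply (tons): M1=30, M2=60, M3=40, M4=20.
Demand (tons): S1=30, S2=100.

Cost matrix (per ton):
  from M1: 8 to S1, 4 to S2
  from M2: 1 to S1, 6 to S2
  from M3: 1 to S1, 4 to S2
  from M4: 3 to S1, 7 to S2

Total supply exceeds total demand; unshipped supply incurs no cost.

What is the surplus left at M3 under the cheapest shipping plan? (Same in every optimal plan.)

Minimum-cost shipments:
  M1 to S2: 30 × 4 = 120
  M2 to S1: 30 × 1 = 30
  M2 to S2: 30 × 6 = 180
  M3 to S2: 40 × 4 = 160
Total cost = 490.
M3 ships 40 of its 40, leaving 0.

0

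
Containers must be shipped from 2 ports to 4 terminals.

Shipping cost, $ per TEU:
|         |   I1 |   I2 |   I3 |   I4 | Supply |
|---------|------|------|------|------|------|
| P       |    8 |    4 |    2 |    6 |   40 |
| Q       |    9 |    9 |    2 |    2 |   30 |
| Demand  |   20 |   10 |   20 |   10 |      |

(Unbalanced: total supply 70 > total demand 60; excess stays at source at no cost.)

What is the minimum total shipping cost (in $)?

An optimal shipping plan:
  P–I1: 20 × $8 = $160
  P–I2: 10 × $4 = $40
  P–I3: 10 × $2 = $20
  Q–I3: 10 × $2 = $20
  Q–I4: 10 × $2 = $20
Total = 160 + 40 + 20 + 20 + 20 = $260.
(Supply check: P ships 40; Q ships 20.)

260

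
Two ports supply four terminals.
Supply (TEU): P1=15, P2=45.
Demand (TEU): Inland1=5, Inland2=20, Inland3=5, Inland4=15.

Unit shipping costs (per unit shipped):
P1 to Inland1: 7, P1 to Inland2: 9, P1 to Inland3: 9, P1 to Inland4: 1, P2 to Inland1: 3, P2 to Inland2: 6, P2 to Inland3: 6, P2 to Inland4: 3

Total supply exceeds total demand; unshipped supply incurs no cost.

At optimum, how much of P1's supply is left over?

An optimal plan:
  P1→Inland4: 15 × 1 = 15
  P2→Inland1: 5 × 3 = 15
  P2→Inland2: 20 × 6 = 120
  P2→Inland3: 5 × 6 = 30
Total cost = 180.
P1 ships 15 of its 15, leaving 0.

0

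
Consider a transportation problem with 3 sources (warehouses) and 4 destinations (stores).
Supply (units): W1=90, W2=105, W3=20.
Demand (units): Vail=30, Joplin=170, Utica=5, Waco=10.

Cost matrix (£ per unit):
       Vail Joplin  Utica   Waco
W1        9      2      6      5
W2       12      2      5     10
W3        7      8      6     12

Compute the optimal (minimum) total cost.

Optimal allocation:
  W1 to Vail: 10 units
  W1 to Joplin: 70 units
  W1 to Waco: 10 units
  W2 to Joplin: 100 units
  W2 to Utica: 5 units
  W3 to Vail: 20 units
Total cost = £645.

645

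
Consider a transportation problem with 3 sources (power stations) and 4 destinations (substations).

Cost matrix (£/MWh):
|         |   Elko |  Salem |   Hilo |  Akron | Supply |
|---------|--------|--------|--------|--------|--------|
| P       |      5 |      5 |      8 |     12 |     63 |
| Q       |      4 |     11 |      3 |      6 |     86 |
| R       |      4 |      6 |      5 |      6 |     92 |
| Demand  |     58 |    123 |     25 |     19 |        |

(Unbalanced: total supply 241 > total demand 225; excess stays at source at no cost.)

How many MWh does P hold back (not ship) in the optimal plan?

0

An optimal plan:
  P to Salem: 63 MWh
  Q to Elko: 58 MWh
  Q to Hilo: 25 MWh
  R to Salem: 60 MWh
  R to Akron: 19 MWh
Total cost = £1096.
P ships 63 of its 63, leaving 0.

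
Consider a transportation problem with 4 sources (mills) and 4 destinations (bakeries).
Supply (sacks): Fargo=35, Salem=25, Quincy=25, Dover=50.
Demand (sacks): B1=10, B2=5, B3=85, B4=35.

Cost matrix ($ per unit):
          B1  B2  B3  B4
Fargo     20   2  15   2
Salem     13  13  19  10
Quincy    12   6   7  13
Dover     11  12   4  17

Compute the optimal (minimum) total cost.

815

One minimum-cost allocation:
  Fargo→B2: 5 × $2 = $10
  Fargo→B4: 30 × $2 = $60
  Salem→B1: 10 × $13 = $130
  Salem→B3: 10 × $19 = $190
  Salem→B4: 5 × $10 = $50
  Quincy→B3: 25 × $7 = $175
  Dover→B3: 50 × $4 = $200
Total = 10 + 60 + 130 + 190 + 50 + 175 + 200 = $815.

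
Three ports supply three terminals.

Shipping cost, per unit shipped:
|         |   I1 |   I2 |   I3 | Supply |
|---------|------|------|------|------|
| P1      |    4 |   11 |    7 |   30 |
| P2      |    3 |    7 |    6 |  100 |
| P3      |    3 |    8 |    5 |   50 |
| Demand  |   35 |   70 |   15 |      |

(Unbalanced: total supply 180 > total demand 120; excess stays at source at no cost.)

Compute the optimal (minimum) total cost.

A cheapest plan:
  P2–I1: 30 × 3 = 90
  P2–I2: 70 × 7 = 490
  P3–I1: 5 × 3 = 15
  P3–I3: 15 × 5 = 75
Total = 90 + 490 + 15 + 75 = 670.

670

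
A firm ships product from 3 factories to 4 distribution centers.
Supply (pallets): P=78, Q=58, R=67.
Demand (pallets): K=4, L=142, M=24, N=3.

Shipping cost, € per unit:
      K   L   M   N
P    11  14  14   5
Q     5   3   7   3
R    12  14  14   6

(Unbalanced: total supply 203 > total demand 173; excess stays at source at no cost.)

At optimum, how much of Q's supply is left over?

0

Minimum-cost shipments:
  P to K: 4 pallets
  P to L: 17 pallets
  P to M: 24 pallets
  P to N: 3 pallets
  Q to L: 58 pallets
  R to L: 67 pallets
Total cost = €1745.
Q ships 58 of its 58, leaving 0.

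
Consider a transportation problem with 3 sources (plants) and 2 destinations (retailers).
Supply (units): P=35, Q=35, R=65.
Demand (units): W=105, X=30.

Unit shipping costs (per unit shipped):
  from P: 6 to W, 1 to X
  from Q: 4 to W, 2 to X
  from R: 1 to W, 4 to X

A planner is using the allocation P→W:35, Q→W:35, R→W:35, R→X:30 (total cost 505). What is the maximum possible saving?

240

Current plan cost = 35·6 + 35·4 + 35·1 + 30·4 = 505.
Optimal plan:
  P–W: 5 × 6 = 30
  P–X: 30 × 1 = 30
  Q–W: 35 × 4 = 140
  R–W: 65 × 1 = 65
Optimal cost = 265.
Saving = 505 − 265 = 240.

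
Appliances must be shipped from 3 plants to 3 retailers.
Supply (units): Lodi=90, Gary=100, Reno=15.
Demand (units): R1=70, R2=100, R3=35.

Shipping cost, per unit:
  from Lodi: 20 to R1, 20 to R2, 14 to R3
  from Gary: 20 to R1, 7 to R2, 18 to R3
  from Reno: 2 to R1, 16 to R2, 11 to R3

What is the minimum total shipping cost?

2320

An optimal shipping plan:
  Lodi to R1: 55 × 20 = 1100
  Lodi to R3: 35 × 14 = 490
  Gary to R2: 100 × 7 = 700
  Reno to R1: 15 × 2 = 30
Total = 1100 + 490 + 700 + 30 = 2320.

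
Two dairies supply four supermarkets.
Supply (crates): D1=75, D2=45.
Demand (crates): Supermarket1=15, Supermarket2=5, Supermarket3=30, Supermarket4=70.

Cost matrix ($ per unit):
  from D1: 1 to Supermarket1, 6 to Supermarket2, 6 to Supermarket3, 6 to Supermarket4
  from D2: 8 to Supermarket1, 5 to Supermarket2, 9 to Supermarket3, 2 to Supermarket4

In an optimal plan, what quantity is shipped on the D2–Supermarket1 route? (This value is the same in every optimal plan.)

Solving gives:
  D1 to Supermarket1: 15 × $1 = $15
  D1 to Supermarket2: 5 × $6 = $30
  D1 to Supermarket3: 30 × $6 = $180
  D1 to Supermarket4: 25 × $6 = $150
  D2 to Supermarket4: 45 × $2 = $90
Total cost = $465.
The route D2→Supermarket1 is not used.

0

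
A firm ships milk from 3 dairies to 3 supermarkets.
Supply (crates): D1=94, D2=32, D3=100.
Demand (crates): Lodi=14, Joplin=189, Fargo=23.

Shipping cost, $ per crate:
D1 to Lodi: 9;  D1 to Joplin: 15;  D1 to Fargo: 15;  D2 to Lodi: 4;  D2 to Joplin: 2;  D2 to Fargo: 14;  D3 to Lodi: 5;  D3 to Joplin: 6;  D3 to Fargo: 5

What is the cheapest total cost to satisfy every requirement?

One minimum-cost allocation:
  D1 to Lodi: 14 × $9 = $126
  D1 to Joplin: 80 × $15 = $1200
  D2 to Joplin: 32 × $2 = $64
  D3 to Joplin: 77 × $6 = $462
  D3 to Fargo: 23 × $5 = $115
Total = 126 + 1200 + 64 + 462 + 115 = $1967.

1967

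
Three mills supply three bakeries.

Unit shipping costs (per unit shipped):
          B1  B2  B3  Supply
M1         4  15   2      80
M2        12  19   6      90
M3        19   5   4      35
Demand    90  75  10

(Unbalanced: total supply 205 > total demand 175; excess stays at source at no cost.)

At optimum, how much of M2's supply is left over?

30

An optimal plan:
  M1→B1: 80 sacks
  M2→B1: 10 sacks
  M2→B2: 40 sacks
  M2→B3: 10 sacks
  M3→B2: 35 sacks
Total cost = 1435.
M2 ships 60 of its 90, leaving 30.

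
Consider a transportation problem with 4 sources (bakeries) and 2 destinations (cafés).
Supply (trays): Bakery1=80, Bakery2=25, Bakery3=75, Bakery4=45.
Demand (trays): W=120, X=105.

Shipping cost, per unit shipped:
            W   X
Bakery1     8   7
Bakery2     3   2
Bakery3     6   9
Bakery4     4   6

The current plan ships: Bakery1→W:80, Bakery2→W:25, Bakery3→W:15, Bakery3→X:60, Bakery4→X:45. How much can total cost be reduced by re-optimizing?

375

Current plan cost = 80·8 + 25·3 + 15·6 + 60·9 + 45·6 = 1615.
Optimal plan:
  Bakery1 to X: 80 trays
  Bakery2 to X: 25 trays
  Bakery3 to W: 75 trays
  Bakery4 to W: 45 trays
Optimal cost = 1240.
Saving = 1615 − 1240 = 375.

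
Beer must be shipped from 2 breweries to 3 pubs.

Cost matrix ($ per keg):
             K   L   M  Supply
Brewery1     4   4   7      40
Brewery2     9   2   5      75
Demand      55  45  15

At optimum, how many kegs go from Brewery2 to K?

15

Solving gives:
  Brewery1–K: 40 × $4 = $160
  Brewery2–K: 15 × $9 = $135
  Brewery2–L: 45 × $2 = $90
  Brewery2–M: 15 × $5 = $75
Total cost = $460.
So Brewery2→K carries 15 kegs.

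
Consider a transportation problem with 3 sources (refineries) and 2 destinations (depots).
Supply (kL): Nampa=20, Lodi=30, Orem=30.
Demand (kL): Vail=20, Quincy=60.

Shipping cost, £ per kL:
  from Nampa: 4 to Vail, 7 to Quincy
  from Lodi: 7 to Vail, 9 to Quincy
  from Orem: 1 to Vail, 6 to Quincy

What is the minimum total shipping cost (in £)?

A cheapest plan:
  Nampa–Quincy: 20 kL
  Lodi–Quincy: 30 kL
  Orem–Vail: 20 kL
  Orem–Quincy: 10 kL
Total cost = £490.
(Supply check: Nampa ships 20; Lodi ships 30; Orem ships 30.)

490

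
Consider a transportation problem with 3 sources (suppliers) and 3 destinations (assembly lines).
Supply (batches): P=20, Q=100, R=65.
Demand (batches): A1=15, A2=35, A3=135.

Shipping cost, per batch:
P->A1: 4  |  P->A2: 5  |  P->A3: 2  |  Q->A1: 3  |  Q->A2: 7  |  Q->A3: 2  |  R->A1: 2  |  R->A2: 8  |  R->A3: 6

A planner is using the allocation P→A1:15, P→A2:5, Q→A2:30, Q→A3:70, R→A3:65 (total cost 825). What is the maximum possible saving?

185

Current plan cost = 15·4 + 5·5 + 30·7 + 70·2 + 65·6 = 825.
Optimal plan:
  P→A3: 20 batches
  Q→A3: 100 batches
  R→A1: 15 batches
  R→A2: 35 batches
  R→A3: 15 batches
Optimal cost = 640.
Saving = 825 − 640 = 185.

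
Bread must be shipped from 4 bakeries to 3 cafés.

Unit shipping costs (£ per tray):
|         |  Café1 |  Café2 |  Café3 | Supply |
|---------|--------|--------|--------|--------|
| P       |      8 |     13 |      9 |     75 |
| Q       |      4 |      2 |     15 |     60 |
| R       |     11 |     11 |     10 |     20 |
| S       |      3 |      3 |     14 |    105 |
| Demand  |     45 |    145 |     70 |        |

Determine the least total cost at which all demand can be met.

Optimal allocation:
  P to Café1: 25 × £8 = £200
  P to Café3: 50 × £9 = £450
  Q to Café2: 60 × £2 = £120
  R to Café3: 20 × £10 = £200
  S to Café1: 20 × £3 = £60
  S to Café2: 85 × £3 = £255
Total = 200 + 450 + 120 + 200 + 60 + 255 = £1285.

1285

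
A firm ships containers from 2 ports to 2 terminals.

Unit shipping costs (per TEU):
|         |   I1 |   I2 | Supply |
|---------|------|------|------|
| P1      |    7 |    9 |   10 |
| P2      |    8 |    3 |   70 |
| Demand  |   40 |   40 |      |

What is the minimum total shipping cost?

One minimum-cost allocation:
  P1→I1: 10 × 7 = 70
  P2→I1: 30 × 8 = 240
  P2→I2: 40 × 3 = 120
Total = 70 + 240 + 120 = 430.

430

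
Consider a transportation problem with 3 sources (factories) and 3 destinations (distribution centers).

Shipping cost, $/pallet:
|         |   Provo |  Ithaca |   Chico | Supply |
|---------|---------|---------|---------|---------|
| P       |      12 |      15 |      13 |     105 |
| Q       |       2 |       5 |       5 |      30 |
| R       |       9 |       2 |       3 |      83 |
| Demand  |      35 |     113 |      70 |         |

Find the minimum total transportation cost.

A cheapest plan:
  P–Provo: 5 pallets
  P–Ithaca: 30 pallets
  P–Chico: 70 pallets
  Q–Provo: 30 pallets
  R–Ithaca: 83 pallets
Total cost = $1646.

1646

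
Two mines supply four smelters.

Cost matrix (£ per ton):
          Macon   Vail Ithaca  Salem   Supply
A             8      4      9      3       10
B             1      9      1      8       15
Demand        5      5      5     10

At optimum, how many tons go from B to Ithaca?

5

Solving gives:
  A–Vail: 5 × £4 = £20
  A–Salem: 5 × £3 = £15
  B–Macon: 5 × £1 = £5
  B–Ithaca: 5 × £1 = £5
  B–Salem: 5 × £8 = £40
Total cost = £85.
So B→Ithaca carries 5 tons.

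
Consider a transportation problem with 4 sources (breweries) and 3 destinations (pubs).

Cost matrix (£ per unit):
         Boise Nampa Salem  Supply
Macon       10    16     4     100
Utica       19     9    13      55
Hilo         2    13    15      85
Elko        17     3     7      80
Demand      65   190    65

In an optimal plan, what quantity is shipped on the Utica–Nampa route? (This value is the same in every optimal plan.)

55

Optimal shipments:
  Macon→Nampa: 35 × £16 = £560
  Macon→Salem: 65 × £4 = £260
  Utica→Nampa: 55 × £9 = £495
  Hilo→Boise: 65 × £2 = £130
  Hilo→Nampa: 20 × £13 = £260
  Elko→Nampa: 80 × £3 = £240
Total cost = £1945.
So Utica→Nampa carries 55 kegs.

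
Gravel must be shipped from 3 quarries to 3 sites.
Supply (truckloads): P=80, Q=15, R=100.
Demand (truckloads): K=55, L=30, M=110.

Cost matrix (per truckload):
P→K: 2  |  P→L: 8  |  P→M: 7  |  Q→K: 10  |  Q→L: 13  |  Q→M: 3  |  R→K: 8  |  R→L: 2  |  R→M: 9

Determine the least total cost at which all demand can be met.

An optimal shipping plan:
  P to K: 55 × 2 = 110
  P to M: 25 × 7 = 175
  Q to M: 15 × 3 = 45
  R to L: 30 × 2 = 60
  R to M: 70 × 9 = 630
Total = 110 + 175 + 45 + 60 + 630 = 1020.

1020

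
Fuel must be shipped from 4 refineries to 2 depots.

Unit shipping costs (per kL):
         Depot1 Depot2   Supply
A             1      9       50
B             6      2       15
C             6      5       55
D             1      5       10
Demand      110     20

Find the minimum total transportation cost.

A cheapest plan:
  A–Depot1: 50 × 1 = 50
  B–Depot2: 15 × 2 = 30
  C–Depot1: 50 × 6 = 300
  C–Depot2: 5 × 5 = 25
  D–Depot1: 10 × 1 = 10
Total = 50 + 30 + 300 + 25 + 10 = 415.

415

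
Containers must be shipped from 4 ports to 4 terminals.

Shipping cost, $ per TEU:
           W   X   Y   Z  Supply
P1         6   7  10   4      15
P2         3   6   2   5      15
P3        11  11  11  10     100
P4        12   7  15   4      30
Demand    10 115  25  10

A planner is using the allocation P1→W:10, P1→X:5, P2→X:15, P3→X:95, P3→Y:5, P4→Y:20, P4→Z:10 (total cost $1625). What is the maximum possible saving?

220

Current plan cost = 10·6 + 5·7 + 15·6 + 95·11 + 5·11 + 20·15 + 10·4 = $1625.
Optimal plan:
  P1→W: 10 × $6 = $60
  P1→X: 5 × $7 = $35
  P2→Y: 15 × $2 = $30
  P3→X: 90 × $11 = $990
  P3→Y: 10 × $11 = $110
  P4→X: 20 × $7 = $140
  P4→Z: 10 × $4 = $40
Optimal cost = $1405.
Saving = 1625 − 1405 = $220.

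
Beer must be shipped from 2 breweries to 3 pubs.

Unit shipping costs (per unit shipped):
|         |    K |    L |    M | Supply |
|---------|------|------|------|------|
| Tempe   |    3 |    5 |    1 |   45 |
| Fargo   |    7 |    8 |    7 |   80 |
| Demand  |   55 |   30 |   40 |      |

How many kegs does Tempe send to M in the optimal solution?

40

The minimum-cost plan:
  Tempe to K: 5 × 3 = 15
  Tempe to M: 40 × 1 = 40
  Fargo to K: 50 × 7 = 350
  Fargo to L: 30 × 8 = 240
Total cost = 645.
So Tempe→M carries 40 kegs.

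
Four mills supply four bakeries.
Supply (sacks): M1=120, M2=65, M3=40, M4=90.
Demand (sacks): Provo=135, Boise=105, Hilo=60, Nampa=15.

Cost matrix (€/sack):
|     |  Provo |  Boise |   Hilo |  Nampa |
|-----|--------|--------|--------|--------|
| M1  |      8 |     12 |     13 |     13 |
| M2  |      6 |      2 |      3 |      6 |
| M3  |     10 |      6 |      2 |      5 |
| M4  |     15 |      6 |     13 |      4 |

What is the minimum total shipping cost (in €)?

An optimal shipping plan:
  M1–Provo: 120 × €8 = €960
  M2–Provo: 15 × €6 = €90
  M2–Boise: 30 × €2 = €60
  M2–Hilo: 20 × €3 = €60
  M3–Hilo: 40 × €2 = €80
  M4–Boise: 75 × €6 = €450
  M4–Nampa: 15 × €4 = €60
Total = 960 + 90 + 60 + 60 + 80 + 450 + 60 = €1760.

1760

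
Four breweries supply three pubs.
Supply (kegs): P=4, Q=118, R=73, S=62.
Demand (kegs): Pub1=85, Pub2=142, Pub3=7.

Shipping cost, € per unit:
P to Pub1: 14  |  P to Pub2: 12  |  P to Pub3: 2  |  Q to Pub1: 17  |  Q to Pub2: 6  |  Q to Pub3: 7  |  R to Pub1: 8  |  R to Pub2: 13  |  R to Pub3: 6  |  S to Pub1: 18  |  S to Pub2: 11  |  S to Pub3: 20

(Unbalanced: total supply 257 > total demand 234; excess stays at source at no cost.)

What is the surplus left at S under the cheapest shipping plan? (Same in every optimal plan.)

23

Minimum-cost shipments:
  P to Pub3: 4 × €2 = €8
  Q to Pub2: 115 × €6 = €690
  Q to Pub3: 3 × €7 = €21
  R to Pub1: 73 × €8 = €584
  S to Pub1: 12 × €18 = €216
  S to Pub2: 27 × €11 = €297
Total cost = €1816.
S ships 39 of its 62, leaving 23.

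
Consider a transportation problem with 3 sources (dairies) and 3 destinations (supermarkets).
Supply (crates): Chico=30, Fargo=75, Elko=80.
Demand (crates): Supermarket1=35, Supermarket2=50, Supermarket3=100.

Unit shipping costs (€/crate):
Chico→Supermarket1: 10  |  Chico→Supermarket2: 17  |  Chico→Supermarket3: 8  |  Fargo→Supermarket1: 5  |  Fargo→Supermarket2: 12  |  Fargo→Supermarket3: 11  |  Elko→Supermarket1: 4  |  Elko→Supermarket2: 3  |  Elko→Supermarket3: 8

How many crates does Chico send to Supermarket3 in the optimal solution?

The minimum-cost plan:
  Chico->Supermarket3: 30 × €8 = €240
  Fargo->Supermarket1: 35 × €5 = €175
  Fargo->Supermarket3: 40 × €11 = €440
  Elko->Supermarket2: 50 × €3 = €150
  Elko->Supermarket3: 30 × €8 = €240
Total cost = €1245.
So Chico→Supermarket3 carries 30 crates.

30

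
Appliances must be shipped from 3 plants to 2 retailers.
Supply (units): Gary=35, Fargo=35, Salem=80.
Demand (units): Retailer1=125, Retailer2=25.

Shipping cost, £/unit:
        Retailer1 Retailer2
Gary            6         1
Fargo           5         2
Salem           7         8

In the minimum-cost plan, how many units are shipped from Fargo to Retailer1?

35

Optimal shipments:
  Gary→Retailer1: 10 × £6 = £60
  Gary→Retailer2: 25 × £1 = £25
  Fargo→Retailer1: 35 × £5 = £175
  Salem→Retailer1: 80 × £7 = £560
Total cost = £820.
So Fargo→Retailer1 carries 35 units.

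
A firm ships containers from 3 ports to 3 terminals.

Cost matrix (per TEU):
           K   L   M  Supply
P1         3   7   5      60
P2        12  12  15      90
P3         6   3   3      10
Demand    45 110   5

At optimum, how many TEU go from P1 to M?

5

The minimum-cost plan:
  P1→K: 45 × 3 = 135
  P1→L: 10 × 7 = 70
  P1→M: 5 × 5 = 25
  P2→L: 90 × 12 = 1080
  P3→L: 10 × 3 = 30
Total cost = 1340.
So P1→M carries 5 TEU.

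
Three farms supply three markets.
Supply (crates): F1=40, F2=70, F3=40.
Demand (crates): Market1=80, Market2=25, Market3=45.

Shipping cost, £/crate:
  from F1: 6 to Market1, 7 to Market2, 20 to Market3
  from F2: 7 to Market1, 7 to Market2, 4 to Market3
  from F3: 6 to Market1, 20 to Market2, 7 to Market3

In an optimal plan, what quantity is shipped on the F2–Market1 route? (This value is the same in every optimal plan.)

The minimum-cost plan:
  F1→Market1: 40 crates
  F2→Market2: 25 crates
  F2→Market3: 45 crates
  F3→Market1: 40 crates
Total cost = £835.
The route F2→Market1 is not used.

0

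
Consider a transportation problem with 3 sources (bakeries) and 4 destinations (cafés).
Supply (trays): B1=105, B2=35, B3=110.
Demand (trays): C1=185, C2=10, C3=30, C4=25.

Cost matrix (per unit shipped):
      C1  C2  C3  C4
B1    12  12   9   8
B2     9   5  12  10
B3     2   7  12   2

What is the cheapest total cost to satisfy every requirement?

An optimal shipping plan:
  B1→C1: 50 × 12 = 600
  B1→C3: 30 × 9 = 270
  B1→C4: 25 × 8 = 200
  B2→C1: 25 × 9 = 225
  B2→C2: 10 × 5 = 50
  B3→C1: 110 × 2 = 220
Total = 600 + 270 + 200 + 225 + 50 + 220 = 1565.

1565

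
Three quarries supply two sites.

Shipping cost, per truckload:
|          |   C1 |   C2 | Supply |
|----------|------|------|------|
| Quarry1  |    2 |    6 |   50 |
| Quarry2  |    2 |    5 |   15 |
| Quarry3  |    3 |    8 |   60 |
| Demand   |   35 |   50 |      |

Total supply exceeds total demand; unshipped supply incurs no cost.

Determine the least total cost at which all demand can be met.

375

A cheapest plan:
  Quarry1–C1: 15 × 2 = 30
  Quarry1–C2: 35 × 6 = 210
  Quarry2–C2: 15 × 5 = 75
  Quarry3–C1: 20 × 3 = 60
Total = 30 + 210 + 75 + 60 = 375.
(Supply check: Quarry1 ships 50; Quarry2 ships 15; Quarry3 ships 20.)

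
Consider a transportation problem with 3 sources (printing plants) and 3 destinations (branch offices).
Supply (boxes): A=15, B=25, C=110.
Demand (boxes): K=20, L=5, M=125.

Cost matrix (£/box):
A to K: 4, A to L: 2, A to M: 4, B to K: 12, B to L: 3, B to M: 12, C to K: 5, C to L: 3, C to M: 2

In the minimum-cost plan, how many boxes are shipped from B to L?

Optimal shipments:
  A->M: 15 boxes
  B->K: 20 boxes
  B->L: 5 boxes
  C->M: 110 boxes
Total cost = £535.
So B→L carries 5 boxes.

5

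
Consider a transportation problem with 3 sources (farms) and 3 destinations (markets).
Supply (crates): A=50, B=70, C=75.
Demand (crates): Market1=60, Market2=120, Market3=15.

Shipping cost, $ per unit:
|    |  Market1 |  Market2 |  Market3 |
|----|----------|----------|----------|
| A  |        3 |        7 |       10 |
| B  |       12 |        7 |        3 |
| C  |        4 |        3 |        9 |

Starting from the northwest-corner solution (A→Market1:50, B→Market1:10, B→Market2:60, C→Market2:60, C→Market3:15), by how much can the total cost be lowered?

190

Current plan cost = 50·3 + 10·12 + 60·7 + 60·3 + 15·9 = $1005.
Optimal plan:
  A–Market1: 50 × $3 = $150
  B–Market2: 55 × $7 = $385
  B–Market3: 15 × $3 = $45
  C–Market1: 10 × $4 = $40
  C–Market2: 65 × $3 = $195
Optimal cost = $815.
Saving = 1005 − 815 = $190.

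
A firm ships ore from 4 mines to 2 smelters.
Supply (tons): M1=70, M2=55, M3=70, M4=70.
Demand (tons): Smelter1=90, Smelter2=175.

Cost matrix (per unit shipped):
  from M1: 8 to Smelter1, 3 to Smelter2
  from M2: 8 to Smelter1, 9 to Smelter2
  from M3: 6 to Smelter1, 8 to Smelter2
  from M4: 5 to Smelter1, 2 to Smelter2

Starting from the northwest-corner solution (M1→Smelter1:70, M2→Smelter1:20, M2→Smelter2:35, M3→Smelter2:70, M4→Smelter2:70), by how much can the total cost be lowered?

Current plan cost = 70·8 + 20·8 + 35·9 + 70·8 + 70·2 = 1735.
Optimal plan:
  M1–Smelter2: 70 × 3 = 210
  M2–Smelter1: 20 × 8 = 160
  M2–Smelter2: 35 × 9 = 315
  M3–Smelter1: 70 × 6 = 420
  M4–Smelter2: 70 × 2 = 140
Optimal cost = 1245.
Saving = 1735 − 1245 = 490.

490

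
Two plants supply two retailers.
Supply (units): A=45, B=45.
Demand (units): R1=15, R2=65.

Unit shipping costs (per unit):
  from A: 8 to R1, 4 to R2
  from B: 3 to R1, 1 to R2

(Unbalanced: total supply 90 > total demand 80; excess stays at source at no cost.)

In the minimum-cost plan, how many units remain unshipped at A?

An optimal plan:
  A–R2: 35 units
  B–R1: 15 units
  B–R2: 30 units
Total cost = 215.
A ships 35 of its 45, leaving 10.

10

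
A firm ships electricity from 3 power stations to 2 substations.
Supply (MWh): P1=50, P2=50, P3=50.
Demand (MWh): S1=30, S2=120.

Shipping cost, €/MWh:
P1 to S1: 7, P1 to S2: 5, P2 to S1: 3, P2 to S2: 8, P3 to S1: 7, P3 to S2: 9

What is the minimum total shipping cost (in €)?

950

Optimal allocation:
  P1 to S2: 50 × €5 = €250
  P2 to S1: 30 × €3 = €90
  P2 to S2: 20 × €8 = €160
  P3 to S2: 50 × €9 = €450
Total = 250 + 90 + 160 + 450 = €950.
(Supply check: P1 ships 50; P2 ships 50; P3 ships 50.)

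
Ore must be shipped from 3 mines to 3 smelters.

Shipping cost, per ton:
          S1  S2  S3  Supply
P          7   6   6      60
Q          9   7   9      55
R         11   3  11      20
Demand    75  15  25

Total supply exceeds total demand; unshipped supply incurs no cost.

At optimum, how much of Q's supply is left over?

15

An optimal plan:
  P→S1: 35 × 7 = 245
  P→S3: 25 × 6 = 150
  Q→S1: 40 × 9 = 360
  R→S2: 15 × 3 = 45
Total cost = 800.
Q ships 40 of its 55, leaving 15.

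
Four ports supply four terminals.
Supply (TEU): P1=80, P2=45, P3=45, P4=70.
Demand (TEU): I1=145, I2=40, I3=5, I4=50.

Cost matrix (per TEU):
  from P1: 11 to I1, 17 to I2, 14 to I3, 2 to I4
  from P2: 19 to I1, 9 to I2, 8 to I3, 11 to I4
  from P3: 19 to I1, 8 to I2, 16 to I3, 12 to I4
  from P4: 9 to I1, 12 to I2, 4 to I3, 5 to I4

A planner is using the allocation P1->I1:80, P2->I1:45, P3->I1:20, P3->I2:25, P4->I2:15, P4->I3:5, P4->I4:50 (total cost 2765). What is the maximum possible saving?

Current plan cost = 80·11 + 45·19 + 20·19 + 25·8 + 15·12 + 5·4 + 50·5 = 2765.
Optimal plan:
  P1–I1: 30 × 11 = 330
  P1–I4: 50 × 2 = 100
  P2–I1: 40 × 19 = 760
  P2–I3: 5 × 8 = 40
  P3–I1: 5 × 19 = 95
  P3–I2: 40 × 8 = 320
  P4–I1: 70 × 9 = 630
Optimal cost = 2275.
Saving = 2765 − 2275 = 490.

490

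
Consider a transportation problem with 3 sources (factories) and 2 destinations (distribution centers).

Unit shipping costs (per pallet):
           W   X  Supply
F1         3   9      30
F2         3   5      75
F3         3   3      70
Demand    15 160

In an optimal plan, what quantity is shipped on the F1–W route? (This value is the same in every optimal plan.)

15

The minimum-cost plan:
  F1->W: 15 pallets
  F1->X: 15 pallets
  F2->X: 75 pallets
  F3->X: 70 pallets
Total cost = 765.
So F1→W carries 15 pallets.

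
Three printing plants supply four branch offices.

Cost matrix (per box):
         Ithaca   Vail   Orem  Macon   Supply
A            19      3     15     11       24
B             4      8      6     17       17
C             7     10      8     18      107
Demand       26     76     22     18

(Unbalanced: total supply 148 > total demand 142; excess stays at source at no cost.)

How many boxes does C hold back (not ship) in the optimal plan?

An optimal plan:
  A→Vail: 24 boxes
  B→Ithaca: 17 boxes
  C→Ithaca: 9 boxes
  C→Vail: 52 boxes
  C→Orem: 22 boxes
  C→Macon: 18 boxes
Total cost = 1223.
C ships 101 of its 107, leaving 6.

6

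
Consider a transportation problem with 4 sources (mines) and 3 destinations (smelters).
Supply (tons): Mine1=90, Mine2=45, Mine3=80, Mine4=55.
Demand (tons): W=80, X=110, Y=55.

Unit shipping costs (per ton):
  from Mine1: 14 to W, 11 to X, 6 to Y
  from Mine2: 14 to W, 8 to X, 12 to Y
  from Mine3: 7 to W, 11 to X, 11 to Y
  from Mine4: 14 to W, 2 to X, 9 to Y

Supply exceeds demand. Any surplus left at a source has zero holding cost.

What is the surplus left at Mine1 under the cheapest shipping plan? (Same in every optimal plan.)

25

An optimal plan:
  Mine1->X: 10 × 11 = 110
  Mine1->Y: 55 × 6 = 330
  Mine2->X: 45 × 8 = 360
  Mine3->W: 80 × 7 = 560
  Mine4->X: 55 × 2 = 110
Total cost = 1470.
Mine1 ships 65 of its 90, leaving 25.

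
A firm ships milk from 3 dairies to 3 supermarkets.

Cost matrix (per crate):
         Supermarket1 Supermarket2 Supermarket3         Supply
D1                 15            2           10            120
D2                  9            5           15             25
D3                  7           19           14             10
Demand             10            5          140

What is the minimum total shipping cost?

Optimal allocation:
  D1->Supermarket3: 120 crates
  D2->Supermarket2: 5 crates
  D2->Supermarket3: 20 crates
  D3->Supermarket1: 10 crates
Total cost = 1595.
(Supply check: D1 ships 120; D2 ships 25; D3 ships 10.)

1595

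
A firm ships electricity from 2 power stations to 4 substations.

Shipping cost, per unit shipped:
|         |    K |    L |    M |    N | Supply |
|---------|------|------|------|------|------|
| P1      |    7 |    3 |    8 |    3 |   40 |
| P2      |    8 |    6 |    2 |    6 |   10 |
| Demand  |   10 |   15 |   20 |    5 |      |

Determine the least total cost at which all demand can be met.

230

Optimal allocation:
  P1->K: 10 × 7 = 70
  P1->L: 15 × 3 = 45
  P1->M: 10 × 8 = 80
  P1->N: 5 × 3 = 15
  P2->M: 10 × 2 = 20
Total = 70 + 45 + 80 + 15 + 20 = 230.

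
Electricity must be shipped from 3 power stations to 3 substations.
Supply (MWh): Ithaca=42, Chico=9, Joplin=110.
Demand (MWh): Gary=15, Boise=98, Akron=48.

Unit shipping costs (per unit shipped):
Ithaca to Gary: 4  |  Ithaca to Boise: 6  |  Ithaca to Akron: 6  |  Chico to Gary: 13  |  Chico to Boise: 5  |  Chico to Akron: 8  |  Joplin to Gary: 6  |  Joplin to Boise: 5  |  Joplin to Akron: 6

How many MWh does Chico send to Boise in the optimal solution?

Optimal shipments:
  Ithaca to Gary: 15 MWh
  Ithaca to Akron: 27 MWh
  Chico to Boise: 9 MWh
  Joplin to Boise: 89 MWh
  Joplin to Akron: 21 MWh
Total cost = 838.
So Chico→Boise carries 9 MWh.

9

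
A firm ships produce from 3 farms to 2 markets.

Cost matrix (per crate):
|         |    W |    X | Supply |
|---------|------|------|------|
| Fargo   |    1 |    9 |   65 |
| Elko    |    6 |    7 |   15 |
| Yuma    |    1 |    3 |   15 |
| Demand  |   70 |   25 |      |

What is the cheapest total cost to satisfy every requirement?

205

One minimum-cost allocation:
  Fargo–W: 65 × 1 = 65
  Elko–X: 15 × 7 = 105
  Yuma–W: 5 × 1 = 5
  Yuma–X: 10 × 3 = 30
Total = 65 + 105 + 5 + 30 = 205.
(Supply check: Fargo ships 65; Elko ships 15; Yuma ships 15.)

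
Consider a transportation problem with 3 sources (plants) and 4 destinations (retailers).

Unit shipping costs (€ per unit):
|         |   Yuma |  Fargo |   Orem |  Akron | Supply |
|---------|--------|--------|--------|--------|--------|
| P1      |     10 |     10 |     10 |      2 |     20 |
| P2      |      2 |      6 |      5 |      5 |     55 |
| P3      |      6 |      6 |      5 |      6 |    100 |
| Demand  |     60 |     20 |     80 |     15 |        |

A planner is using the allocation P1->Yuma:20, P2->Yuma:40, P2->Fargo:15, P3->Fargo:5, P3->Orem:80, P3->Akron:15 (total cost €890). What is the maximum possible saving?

180

Current plan cost = 20·10 + 40·2 + 15·6 + 5·6 + 80·5 + 15·6 = €890.
Optimal plan:
  P1–Fargo: 5 × €10 = €50
  P1–Akron: 15 × €2 = €30
  P2–Yuma: 55 × €2 = €110
  P3–Yuma: 5 × €6 = €30
  P3–Fargo: 15 × €6 = €90
  P3–Orem: 80 × €5 = €400
Optimal cost = €710.
Saving = 890 − 710 = €180.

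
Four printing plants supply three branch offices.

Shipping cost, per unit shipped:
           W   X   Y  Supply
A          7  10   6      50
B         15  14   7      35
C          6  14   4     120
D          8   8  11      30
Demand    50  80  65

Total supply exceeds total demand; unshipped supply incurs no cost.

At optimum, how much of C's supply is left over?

5

Minimum-cost shipments:
  A to X: 50 boxes
  C to W: 50 boxes
  C to Y: 65 boxes
  D to X: 30 boxes
Total cost = 1300.
C ships 115 of its 120, leaving 5.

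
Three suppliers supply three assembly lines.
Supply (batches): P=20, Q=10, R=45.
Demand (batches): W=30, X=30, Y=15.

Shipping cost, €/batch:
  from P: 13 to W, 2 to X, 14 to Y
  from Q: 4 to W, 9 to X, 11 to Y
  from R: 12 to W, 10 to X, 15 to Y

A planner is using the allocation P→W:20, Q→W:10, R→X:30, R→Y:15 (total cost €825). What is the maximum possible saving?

Current plan cost = 20·13 + 10·4 + 30·10 + 15·15 = €825.
Optimal plan:
  P–X: 20 × €2 = €40
  Q–W: 10 × €4 = €40
  R–W: 20 × €12 = €240
  R–X: 10 × €10 = €100
  R–Y: 15 × €15 = €225
Optimal cost = €645.
Saving = 825 − 645 = €180.

180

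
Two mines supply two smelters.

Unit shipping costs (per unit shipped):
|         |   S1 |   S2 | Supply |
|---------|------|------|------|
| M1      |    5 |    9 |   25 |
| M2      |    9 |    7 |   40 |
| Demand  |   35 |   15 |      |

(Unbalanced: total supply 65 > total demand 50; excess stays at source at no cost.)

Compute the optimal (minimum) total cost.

Optimal allocation:
  M1→S1: 25 × 5 = 125
  M2→S1: 10 × 9 = 90
  M2→S2: 15 × 7 = 105
Total = 125 + 90 + 105 = 320.

320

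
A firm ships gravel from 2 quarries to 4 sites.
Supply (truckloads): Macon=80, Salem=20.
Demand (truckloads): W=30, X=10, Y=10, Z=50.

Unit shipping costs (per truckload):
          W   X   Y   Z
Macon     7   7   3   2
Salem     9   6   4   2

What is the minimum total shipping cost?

A cheapest plan:
  Macon→W: 30 × 7 = 210
  Macon→Y: 10 × 3 = 30
  Macon→Z: 40 × 2 = 80
  Salem→X: 10 × 6 = 60
  Salem→Z: 10 × 2 = 20
Total = 210 + 30 + 80 + 60 + 20 = 400.

400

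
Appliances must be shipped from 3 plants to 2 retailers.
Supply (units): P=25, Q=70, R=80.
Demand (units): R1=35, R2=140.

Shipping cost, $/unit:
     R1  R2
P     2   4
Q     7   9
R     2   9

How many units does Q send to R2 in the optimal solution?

The minimum-cost plan:
  P->R2: 25 × $4 = $100
  Q->R2: 70 × $9 = $630
  R->R1: 35 × $2 = $70
  R->R2: 45 × $9 = $405
Total cost = $1205.
So Q→R2 carries 70 units.

70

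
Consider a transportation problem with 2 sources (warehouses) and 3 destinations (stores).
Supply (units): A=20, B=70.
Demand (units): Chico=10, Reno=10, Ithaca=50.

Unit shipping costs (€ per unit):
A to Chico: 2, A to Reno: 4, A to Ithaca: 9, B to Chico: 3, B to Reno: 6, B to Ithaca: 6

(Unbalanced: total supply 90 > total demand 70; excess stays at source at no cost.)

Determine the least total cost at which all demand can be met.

Optimal allocation:
  A–Chico: 10 units
  A–Reno: 10 units
  B–Ithaca: 50 units
Total cost = €360.

360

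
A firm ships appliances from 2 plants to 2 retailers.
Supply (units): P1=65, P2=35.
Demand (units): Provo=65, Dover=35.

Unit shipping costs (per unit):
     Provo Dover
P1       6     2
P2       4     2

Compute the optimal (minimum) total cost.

Optimal allocation:
  P1–Provo: 30 units
  P1–Dover: 35 units
  P2–Provo: 35 units
Total cost = 390.
(Supply check: P1 ships 65; P2 ships 35.)

390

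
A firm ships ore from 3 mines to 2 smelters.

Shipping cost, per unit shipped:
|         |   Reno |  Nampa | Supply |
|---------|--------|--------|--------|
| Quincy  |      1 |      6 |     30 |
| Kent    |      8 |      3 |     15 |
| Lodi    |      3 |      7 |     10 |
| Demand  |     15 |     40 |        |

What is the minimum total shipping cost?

One minimum-cost allocation:
  Quincy to Reno: 15 × 1 = 15
  Quincy to Nampa: 15 × 6 = 90
  Kent to Nampa: 15 × 3 = 45
  Lodi to Nampa: 10 × 7 = 70
Total = 15 + 90 + 45 + 70 = 220.
(Supply check: Quincy ships 30; Kent ships 15; Lodi ships 10.)

220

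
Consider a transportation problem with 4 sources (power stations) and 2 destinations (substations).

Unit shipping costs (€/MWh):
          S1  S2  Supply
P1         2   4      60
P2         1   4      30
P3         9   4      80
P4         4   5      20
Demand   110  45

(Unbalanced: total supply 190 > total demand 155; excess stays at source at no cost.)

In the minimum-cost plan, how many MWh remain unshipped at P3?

35

Minimum-cost shipments:
  P1→S1: 60 × €2 = €120
  P2→S1: 30 × €1 = €30
  P3→S2: 45 × €4 = €180
  P4→S1: 20 × €4 = €80
Total cost = €410.
P3 ships 45 of its 80, leaving 35.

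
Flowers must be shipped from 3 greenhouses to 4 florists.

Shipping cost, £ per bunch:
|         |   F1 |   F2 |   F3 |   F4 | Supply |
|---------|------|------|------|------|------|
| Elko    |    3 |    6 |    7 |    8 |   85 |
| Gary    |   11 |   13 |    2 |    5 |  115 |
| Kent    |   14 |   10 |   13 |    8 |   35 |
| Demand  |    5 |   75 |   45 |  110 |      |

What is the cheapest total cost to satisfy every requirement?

1225

One minimum-cost allocation:
  Elko→F1: 5 bunches
  Elko→F2: 75 bunches
  Elko→F4: 5 bunches
  Gary→F3: 45 bunches
  Gary→F4: 70 bunches
  Kent→F4: 35 bunches
Total cost = £1225.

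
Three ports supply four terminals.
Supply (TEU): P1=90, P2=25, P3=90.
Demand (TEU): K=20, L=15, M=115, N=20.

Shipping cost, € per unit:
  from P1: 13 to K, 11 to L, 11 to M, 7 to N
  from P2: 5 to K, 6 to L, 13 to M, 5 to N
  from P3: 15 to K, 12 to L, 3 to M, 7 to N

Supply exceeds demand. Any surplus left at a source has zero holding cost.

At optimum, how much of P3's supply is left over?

An optimal plan:
  P1→L: 10 TEU
  P1→M: 25 TEU
  P1→N: 20 TEU
  P2→K: 20 TEU
  P2→L: 5 TEU
  P3→M: 90 TEU
Total cost = €925.
P3 ships 90 of its 90, leaving 0.

0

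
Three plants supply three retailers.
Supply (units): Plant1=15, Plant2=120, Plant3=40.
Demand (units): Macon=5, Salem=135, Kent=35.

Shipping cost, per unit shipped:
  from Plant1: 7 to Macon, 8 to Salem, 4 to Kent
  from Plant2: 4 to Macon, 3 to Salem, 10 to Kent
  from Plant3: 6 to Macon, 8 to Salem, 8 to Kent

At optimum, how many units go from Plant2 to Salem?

120

Optimal shipments:
  Plant1–Kent: 15 units
  Plant2–Salem: 120 units
  Plant3–Macon: 5 units
  Plant3–Salem: 15 units
  Plant3–Kent: 20 units
Total cost = 730.
So Plant2→Salem carries 120 units.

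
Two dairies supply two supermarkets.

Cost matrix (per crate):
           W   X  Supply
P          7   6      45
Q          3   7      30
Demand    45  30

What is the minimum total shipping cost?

375

Optimal allocation:
  P→W: 15 × 7 = 105
  P→X: 30 × 6 = 180
  Q→W: 30 × 3 = 90
Total = 105 + 180 + 90 = 375.
(Supply check: P ships 45; Q ships 30.)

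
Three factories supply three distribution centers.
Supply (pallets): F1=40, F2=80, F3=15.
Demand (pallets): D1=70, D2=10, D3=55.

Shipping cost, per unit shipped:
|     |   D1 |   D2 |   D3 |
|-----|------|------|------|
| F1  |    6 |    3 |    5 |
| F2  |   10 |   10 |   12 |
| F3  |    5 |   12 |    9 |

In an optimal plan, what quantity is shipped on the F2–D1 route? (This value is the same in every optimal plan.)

Optimal shipments:
  F1→D3: 40 pallets
  F2→D1: 55 pallets
  F2→D2: 10 pallets
  F2→D3: 15 pallets
  F3→D1: 15 pallets
Total cost = 1105.
So F2→D1 carries 55 pallets.

55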